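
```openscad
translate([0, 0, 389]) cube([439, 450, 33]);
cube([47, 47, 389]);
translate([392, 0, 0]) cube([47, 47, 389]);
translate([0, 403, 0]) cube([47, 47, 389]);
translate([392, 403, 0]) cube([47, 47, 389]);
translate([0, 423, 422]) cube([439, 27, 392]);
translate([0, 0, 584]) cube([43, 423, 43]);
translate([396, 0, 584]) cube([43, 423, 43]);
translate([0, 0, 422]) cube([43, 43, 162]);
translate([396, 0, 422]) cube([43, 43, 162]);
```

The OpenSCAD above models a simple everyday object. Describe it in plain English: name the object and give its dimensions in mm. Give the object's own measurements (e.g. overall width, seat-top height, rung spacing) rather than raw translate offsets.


A chair. The seat is a 439×450×33 mm slab with its top at z = 422 mm, on four 47×47 mm corner legs (flush with the seat edges, standing on z = 0). A flat backrest 27 mm thick, 392 mm tall, spans the full seat width and rises from the seat top along its +y edge, rear face flush with the rear of the seat. Two armrests of 43×43 mm section run along each side from the seat's front edge to the front of the backrest, top faces 205 mm above the seat top and outer faces flush with the seat's x-edges; a 43×43 mm post under the front of each armrest stands on the seat at the front corner.


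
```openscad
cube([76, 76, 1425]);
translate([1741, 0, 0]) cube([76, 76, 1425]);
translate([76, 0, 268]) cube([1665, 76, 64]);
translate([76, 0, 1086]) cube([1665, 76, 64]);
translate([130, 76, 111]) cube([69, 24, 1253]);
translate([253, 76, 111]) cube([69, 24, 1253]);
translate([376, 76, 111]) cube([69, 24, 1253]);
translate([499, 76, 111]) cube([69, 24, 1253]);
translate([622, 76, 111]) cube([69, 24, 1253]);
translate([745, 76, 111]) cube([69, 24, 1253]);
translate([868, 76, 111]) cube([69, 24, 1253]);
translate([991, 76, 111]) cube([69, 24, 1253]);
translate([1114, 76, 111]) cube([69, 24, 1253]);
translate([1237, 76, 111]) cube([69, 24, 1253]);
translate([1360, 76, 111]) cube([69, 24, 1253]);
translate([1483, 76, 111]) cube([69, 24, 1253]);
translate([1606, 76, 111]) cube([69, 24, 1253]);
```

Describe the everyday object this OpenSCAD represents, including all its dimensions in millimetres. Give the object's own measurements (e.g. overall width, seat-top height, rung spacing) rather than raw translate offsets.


A fence section. Two 76×76 mm posts, 1425 mm tall, stand on the floor with a clear span of 1665 mm between their inner faces. Two horizontal rails of 76×64 mm section span the gap between the posts with their undersides at z = 268 mm and z = 1086 mm, flush with the posts' −y face. 13 pickets, each 69 mm wide, 24 mm thick and 1253 mm tall, are fixed to the +y face of the rails with their bottoms at z = 111 mm, spaced across the span with a 54 mm gap after the −x post and between neighbouring pickets, with 66 mm left before the +x post.


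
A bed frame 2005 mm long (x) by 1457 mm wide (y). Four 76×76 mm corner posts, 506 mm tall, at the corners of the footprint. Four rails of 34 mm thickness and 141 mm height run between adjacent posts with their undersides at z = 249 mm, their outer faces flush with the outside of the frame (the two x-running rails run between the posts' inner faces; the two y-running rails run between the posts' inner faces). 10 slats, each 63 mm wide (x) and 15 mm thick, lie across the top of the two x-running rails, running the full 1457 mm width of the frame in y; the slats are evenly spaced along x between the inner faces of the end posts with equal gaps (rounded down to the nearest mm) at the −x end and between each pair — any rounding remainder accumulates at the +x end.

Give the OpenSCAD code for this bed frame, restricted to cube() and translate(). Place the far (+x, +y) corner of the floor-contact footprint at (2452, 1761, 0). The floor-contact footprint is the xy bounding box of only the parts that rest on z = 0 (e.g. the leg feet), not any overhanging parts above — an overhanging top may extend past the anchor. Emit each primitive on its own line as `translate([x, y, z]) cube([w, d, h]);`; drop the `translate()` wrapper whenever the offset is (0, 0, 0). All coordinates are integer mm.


translate([447, 304, 0]) cube([76, 76, 506]);
translate([447, 1685, 0]) cube([76, 76, 506]);
translate([2376, 304, 0]) cube([76, 76, 506]);
translate([2376, 1685, 0]) cube([76, 76, 506]);
translate([523, 304, 249]) cube([1853, 34, 141]);
translate([523, 1727, 249]) cube([1853, 34, 141]);
translate([447, 380, 249]) cube([34, 1305, 141]);
translate([2418, 380, 249]) cube([34, 1305, 141]);
translate([634, 304, 390]) cube([63, 1457, 15]);
translate([808, 304, 390]) cube([63, 1457, 15]);
translate([982, 304, 390]) cube([63, 1457, 15]);
translate([1156, 304, 390]) cube([63, 1457, 15]);
translate([1330, 304, 390]) cube([63, 1457, 15]);
translate([1504, 304, 390]) cube([63, 1457, 15]);
translate([1678, 304, 390]) cube([63, 1457, 15]);
translate([1852, 304, 390]) cube([63, 1457, 15]);
translate([2026, 304, 390]) cube([63, 1457, 15]);
translate([2200, 304, 390]) cube([63, 1457, 15]);


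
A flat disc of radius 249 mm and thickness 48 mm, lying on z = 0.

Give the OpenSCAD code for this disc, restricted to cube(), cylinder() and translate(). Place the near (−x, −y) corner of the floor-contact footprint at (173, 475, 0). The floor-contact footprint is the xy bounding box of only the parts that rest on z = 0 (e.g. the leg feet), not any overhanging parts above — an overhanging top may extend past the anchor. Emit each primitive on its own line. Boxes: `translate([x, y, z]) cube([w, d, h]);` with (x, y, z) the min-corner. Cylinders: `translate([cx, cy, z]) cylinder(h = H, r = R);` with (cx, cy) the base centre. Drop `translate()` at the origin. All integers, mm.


translate([422, 724, 0]) cylinder(h = 48, r = 249);


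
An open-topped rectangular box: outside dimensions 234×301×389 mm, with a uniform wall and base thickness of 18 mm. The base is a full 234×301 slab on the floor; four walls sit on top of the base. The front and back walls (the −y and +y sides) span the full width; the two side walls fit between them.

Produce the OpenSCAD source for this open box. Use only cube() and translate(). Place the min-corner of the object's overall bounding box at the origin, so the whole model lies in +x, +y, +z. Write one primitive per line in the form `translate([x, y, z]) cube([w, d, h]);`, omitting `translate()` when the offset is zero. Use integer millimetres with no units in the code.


cube([234, 301, 18]);
translate([0, 0, 18]) cube([234, 18, 371]);
translate([0, 283, 18]) cube([234, 18, 371]);
translate([0, 18, 18]) cube([18, 265, 371]);
translate([216, 18, 18]) cube([18, 265, 371]);


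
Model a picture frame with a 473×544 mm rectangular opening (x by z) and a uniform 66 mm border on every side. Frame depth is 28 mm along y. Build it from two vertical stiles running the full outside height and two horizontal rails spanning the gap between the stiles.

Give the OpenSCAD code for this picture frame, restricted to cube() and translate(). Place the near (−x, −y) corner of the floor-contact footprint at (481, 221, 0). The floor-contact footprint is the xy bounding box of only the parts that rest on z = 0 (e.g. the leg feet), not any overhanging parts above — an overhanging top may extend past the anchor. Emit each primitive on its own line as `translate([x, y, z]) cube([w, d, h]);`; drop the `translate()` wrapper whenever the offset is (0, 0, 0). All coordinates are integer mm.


translate([481, 221, 0]) cube([66, 28, 676]);
translate([1020, 221, 0]) cube([66, 28, 676]);
translate([547, 221, 0]) cube([473, 28, 66]);
translate([547, 221, 610]) cube([473, 28, 66]);


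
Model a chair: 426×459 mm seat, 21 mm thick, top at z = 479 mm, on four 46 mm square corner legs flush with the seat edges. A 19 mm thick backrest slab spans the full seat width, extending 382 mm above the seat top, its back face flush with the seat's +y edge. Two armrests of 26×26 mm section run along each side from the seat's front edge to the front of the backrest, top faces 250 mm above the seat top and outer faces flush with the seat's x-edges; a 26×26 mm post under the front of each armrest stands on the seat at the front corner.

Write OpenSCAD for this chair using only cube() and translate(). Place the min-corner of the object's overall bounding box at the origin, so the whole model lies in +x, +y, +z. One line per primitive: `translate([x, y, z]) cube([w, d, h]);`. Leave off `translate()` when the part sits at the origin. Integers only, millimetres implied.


translate([0, 0, 458]) cube([426, 459, 21]);
cube([46, 46, 458]);
translate([380, 0, 0]) cube([46, 46, 458]);
translate([0, 413, 0]) cube([46, 46, 458]);
translate([380, 413, 0]) cube([46, 46, 458]);
translate([0, 440, 479]) cube([426, 19, 382]);
translate([0, 0, 703]) cube([26, 440, 26]);
translate([400, 0, 703]) cube([26, 440, 26]);
translate([0, 0, 479]) cube([26, 26, 224]);
translate([400, 0, 479]) cube([26, 26, 224]);


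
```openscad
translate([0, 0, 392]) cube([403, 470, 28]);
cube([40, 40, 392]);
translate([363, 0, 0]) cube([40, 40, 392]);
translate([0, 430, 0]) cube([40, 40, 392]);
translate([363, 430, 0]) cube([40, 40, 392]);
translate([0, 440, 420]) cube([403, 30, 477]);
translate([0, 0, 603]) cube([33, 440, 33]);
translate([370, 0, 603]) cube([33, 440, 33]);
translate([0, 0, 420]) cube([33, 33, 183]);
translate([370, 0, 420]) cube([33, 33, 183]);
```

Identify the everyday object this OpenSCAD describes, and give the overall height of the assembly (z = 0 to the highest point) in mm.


A chair. The overall height is 897 mm.

A slab on four corner posts with a tall panel at the back — a chair. The seat slab sits at z = 392 with thickness 28, and the 477 mm backrest starts at the seat top, so the overall height is 392 + 28 + 477 = 897 mm.


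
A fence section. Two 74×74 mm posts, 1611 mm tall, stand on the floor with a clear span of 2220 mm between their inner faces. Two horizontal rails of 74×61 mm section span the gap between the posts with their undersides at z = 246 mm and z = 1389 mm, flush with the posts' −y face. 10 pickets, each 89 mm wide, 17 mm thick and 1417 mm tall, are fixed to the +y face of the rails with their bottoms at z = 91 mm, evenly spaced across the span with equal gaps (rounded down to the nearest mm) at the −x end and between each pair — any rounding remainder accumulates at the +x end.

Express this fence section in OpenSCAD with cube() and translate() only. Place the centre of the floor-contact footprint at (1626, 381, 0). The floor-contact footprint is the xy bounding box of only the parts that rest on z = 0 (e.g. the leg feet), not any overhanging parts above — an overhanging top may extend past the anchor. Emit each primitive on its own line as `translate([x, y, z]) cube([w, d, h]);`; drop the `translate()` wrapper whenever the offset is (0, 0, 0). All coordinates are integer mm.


translate([442, 344, 0]) cube([74, 74, 1611]);
translate([2736, 344, 0]) cube([74, 74, 1611]);
translate([516, 344, 246]) cube([2220, 74, 61]);
translate([516, 344, 1389]) cube([2220, 74, 61]);
translate([636, 418, 91]) cube([89, 17, 1417]);
translate([845, 418, 91]) cube([89, 17, 1417]);
translate([1054, 418, 91]) cube([89, 17, 1417]);
translate([1263, 418, 91]) cube([89, 17, 1417]);
translate([1472, 418, 91]) cube([89, 17, 1417]);
translate([1681, 418, 91]) cube([89, 17, 1417]);
translate([1890, 418, 91]) cube([89, 17, 1417]);
translate([2099, 418, 91]) cube([89, 17, 1417]);
translate([2308, 418, 91]) cube([89, 17, 1417]);
translate([2517, 418, 91]) cube([89, 17, 1417]);


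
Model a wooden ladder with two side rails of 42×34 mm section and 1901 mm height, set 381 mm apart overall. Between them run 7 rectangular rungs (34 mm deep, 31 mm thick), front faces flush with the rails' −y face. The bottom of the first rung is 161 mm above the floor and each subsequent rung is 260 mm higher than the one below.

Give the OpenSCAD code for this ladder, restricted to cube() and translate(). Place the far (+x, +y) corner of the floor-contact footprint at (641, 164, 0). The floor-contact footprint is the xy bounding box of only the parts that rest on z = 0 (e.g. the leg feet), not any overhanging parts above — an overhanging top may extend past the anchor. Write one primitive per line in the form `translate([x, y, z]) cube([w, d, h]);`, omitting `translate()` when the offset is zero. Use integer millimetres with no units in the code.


// rung span = 381 - 2*42 = 297
// rung[k] z = 161 + k*260
translate([260, 130, 0]) cube([42, 34, 1901]);
translate([599, 130, 0]) cube([42, 34, 1901]);
translate([302, 130, 161]) cube([297, 34, 31]);
translate([302, 130, 421]) cube([297, 34, 31]);
translate([302, 130, 681]) cube([297, 34, 31]);
translate([302, 130, 941]) cube([297, 34, 31]);
translate([302, 130, 1201]) cube([297, 34, 31]);
translate([302, 130, 1461]) cube([297, 34, 31]);
translate([302, 130, 1721]) cube([297, 34, 31]);


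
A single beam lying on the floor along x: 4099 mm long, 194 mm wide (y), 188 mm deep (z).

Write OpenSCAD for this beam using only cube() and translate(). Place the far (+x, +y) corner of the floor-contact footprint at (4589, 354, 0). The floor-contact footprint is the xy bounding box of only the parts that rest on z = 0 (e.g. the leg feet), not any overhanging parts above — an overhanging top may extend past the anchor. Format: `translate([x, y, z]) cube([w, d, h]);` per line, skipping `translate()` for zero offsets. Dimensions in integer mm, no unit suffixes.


translate([490, 160, 0]) cube([4099, 194, 188]);


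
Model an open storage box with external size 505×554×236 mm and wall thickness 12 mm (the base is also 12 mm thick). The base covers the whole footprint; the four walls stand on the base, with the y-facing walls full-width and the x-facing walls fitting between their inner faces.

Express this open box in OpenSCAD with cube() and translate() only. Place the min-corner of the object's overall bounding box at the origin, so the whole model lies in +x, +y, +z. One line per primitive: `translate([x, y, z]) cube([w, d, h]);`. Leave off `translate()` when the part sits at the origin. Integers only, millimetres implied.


cube([505, 554, 12]);
translate([0, 0, 12]) cube([505, 12, 224]);
translate([0, 542, 12]) cube([505, 12, 224]);
translate([0, 12, 12]) cube([12, 530, 224]);
translate([493, 12, 12]) cube([12, 530, 224]);


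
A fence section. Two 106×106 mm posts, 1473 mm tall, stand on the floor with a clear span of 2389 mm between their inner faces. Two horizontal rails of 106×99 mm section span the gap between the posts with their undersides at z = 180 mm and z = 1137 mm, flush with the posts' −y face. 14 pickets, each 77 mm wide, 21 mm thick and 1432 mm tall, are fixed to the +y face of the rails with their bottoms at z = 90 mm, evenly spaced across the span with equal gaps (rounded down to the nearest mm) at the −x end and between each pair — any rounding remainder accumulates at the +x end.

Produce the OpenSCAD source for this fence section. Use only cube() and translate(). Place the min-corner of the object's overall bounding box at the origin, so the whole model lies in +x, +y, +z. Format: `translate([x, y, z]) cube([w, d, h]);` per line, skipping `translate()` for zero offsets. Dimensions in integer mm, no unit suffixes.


cube([106, 106, 1473]);
translate([2495, 0, 0]) cube([106, 106, 1473]);
translate([106, 0, 180]) cube([2389, 106, 99]);
translate([106, 0, 1137]) cube([2389, 106, 99]);
translate([193, 106, 90]) cube([77, 21, 1432]);
translate([357, 106, 90]) cube([77, 21, 1432]);
translate([521, 106, 90]) cube([77, 21, 1432]);
translate([685, 106, 90]) cube([77, 21, 1432]);
translate([849, 106, 90]) cube([77, 21, 1432]);
translate([1013, 106, 90]) cube([77, 21, 1432]);
translate([1177, 106, 90]) cube([77, 21, 1432]);
translate([1341, 106, 90]) cube([77, 21, 1432]);
translate([1505, 106, 90]) cube([77, 21, 1432]);
translate([1669, 106, 90]) cube([77, 21, 1432]);
translate([1833, 106, 90]) cube([77, 21, 1432]);
translate([1997, 106, 90]) cube([77, 21, 1432]);
translate([2161, 106, 90]) cube([77, 21, 1432]);
translate([2325, 106, 90]) cube([77, 21, 1432]);


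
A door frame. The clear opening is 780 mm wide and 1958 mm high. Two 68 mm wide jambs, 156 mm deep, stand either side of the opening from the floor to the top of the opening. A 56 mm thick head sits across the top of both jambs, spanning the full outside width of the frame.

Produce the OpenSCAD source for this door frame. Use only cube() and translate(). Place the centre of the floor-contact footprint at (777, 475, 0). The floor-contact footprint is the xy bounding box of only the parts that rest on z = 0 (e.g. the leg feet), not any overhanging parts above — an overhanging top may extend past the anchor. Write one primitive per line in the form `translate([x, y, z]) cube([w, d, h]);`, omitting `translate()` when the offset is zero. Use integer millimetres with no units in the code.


translate([319, 397, 0]) cube([68, 156, 1958]);
translate([1167, 397, 0]) cube([68, 156, 1958]);
translate([319, 397, 1958]) cube([916, 156, 56]);


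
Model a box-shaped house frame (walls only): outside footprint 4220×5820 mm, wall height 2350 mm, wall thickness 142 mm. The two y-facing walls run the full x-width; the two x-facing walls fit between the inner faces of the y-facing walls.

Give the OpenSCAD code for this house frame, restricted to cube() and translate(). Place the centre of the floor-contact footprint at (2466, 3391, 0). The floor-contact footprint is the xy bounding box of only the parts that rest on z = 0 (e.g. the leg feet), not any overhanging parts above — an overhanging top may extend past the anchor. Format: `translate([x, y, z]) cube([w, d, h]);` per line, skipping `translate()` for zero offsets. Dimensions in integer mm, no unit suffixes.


translate([356, 481, 0]) cube([4220, 142, 2350]);
translate([356, 6159, 0]) cube([4220, 142, 2350]);
translate([356, 623, 0]) cube([142, 5536, 2350]);
translate([4434, 623, 0]) cube([142, 5536, 2350]);


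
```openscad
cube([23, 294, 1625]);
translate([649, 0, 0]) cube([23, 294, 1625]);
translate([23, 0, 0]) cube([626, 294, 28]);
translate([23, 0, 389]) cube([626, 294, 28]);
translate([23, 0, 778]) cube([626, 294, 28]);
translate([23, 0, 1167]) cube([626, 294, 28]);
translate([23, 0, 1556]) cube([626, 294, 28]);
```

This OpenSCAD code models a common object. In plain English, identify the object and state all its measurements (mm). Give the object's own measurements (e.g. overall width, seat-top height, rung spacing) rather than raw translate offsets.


An open bookshelf. Two side panels, each 23 mm thick, 294 mm deep and 1625 mm tall, stand 672 mm apart (outside-to-outside). Between them sit 5 shelves, each 28 mm thick and 294 mm deep, spanning the full gap between the sides. The bottom shelf rests on the floor (its underside at z = 0) and the clear gap between one shelf's top and the next shelf's underside is 361 mm.


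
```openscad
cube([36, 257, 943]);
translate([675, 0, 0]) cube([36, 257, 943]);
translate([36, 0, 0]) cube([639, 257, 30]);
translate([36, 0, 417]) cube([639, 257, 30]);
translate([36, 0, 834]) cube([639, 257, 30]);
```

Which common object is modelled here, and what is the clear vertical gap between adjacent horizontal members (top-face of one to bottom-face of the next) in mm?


A bookshelf. The clear shelf gap is 387 mm.

Two tall side panels with 3 horizontal boards between them — a bookshelf. The first two shelf undersides are at z = 0 and z = 417; with shelf thickness 30, the clear gap is 417 − 0 − 30 = 387 mm.


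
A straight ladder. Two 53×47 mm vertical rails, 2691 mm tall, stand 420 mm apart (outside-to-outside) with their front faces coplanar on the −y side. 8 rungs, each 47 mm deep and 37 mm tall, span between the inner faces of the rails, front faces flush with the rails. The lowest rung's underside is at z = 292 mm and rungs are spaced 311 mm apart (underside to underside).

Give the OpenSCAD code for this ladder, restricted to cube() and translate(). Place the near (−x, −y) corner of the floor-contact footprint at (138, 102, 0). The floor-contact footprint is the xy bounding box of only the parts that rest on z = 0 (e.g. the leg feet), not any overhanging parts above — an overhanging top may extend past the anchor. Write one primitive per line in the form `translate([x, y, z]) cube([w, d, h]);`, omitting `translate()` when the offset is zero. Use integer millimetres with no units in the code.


translate([138, 102, 0]) cube([53, 47, 2691]);
translate([505, 102, 0]) cube([53, 47, 2691]);
translate([191, 102, 292]) cube([314, 47, 37]);
translate([191, 102, 603]) cube([314, 47, 37]);
translate([191, 102, 914]) cube([314, 47, 37]);
translate([191, 102, 1225]) cube([314, 47, 37]);
translate([191, 102, 1536]) cube([314, 47, 37]);
translate([191, 102, 1847]) cube([314, 47, 37]);
translate([191, 102, 2158]) cube([314, 47, 37]);
translate([191, 102, 2469]) cube([314, 47, 37]);


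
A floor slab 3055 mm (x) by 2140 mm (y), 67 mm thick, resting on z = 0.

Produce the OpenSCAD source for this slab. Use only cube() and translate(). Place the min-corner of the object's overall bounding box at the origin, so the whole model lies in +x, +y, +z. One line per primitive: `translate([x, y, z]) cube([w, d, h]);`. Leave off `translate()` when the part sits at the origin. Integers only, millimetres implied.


cube([3055, 2140, 67]);


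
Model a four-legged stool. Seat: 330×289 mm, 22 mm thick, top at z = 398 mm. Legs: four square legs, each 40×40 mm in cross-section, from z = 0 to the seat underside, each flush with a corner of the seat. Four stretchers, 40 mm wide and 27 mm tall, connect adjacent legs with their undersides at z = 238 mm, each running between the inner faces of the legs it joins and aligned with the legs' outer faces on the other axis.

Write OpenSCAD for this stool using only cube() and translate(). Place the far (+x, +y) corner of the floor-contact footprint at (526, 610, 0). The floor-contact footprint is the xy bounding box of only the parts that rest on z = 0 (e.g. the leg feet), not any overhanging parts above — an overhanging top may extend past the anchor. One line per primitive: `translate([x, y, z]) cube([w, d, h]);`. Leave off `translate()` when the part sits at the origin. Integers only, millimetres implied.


// leg_h = 398 - 22 = 376
// stretcher span = 330 - 2*40 = 250
translate([196, 321, 376]) cube([330, 289, 22]);
translate([196, 321, 0]) cube([40, 40, 376]);
translate([486, 321, 0]) cube([40, 40, 376]);
translate([196, 570, 0]) cube([40, 40, 376]);
translate([486, 570, 0]) cube([40, 40, 376]);
translate([236, 321, 238]) cube([250, 40, 27]);
translate([236, 570, 238]) cube([250, 40, 27]);
translate([196, 361, 238]) cube([40, 209, 27]);
translate([486, 361, 238]) cube([40, 209, 27]);


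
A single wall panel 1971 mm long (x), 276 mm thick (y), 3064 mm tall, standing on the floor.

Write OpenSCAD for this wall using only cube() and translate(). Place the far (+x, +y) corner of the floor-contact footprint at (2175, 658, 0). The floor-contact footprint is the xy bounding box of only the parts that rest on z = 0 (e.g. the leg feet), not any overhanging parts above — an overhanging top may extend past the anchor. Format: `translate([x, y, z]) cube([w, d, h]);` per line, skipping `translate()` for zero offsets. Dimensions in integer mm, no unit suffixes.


translate([204, 382, 0]) cube([1971, 276, 3064]);


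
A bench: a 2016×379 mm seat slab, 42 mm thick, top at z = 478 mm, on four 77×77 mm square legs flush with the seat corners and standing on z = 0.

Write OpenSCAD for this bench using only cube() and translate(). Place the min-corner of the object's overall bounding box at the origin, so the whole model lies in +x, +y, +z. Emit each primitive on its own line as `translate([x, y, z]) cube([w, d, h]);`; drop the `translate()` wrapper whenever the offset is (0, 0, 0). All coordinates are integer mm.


translate([0, 0, 436]) cube([2016, 379, 42]);
cube([77, 77, 436]);
translate([0, 302, 0]) cube([77, 77, 436]);
translate([1939, 0, 0]) cube([77, 77, 436]);
translate([1939, 302, 0]) cube([77, 77, 436]);


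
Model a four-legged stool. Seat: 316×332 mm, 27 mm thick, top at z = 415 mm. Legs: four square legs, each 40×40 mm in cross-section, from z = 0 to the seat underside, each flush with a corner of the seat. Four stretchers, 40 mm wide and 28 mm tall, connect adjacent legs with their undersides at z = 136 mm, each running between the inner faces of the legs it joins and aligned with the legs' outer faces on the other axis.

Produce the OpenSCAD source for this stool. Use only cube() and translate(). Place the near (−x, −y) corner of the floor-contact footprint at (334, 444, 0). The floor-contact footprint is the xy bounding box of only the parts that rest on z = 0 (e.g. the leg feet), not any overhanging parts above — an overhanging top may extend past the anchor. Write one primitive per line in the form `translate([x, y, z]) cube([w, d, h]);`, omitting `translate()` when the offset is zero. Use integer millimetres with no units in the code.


translate([334, 444, 388]) cube([316, 332, 27]);
translate([334, 444, 0]) cube([40, 40, 388]);
translate([610, 444, 0]) cube([40, 40, 388]);
translate([334, 736, 0]) cube([40, 40, 388]);
translate([610, 736, 0]) cube([40, 40, 388]);
translate([374, 444, 136]) cube([236, 40, 28]);
translate([374, 736, 136]) cube([236, 40, 28]);
translate([334, 484, 136]) cube([40, 252, 28]);
translate([610, 484, 136]) cube([40, 252, 28]);


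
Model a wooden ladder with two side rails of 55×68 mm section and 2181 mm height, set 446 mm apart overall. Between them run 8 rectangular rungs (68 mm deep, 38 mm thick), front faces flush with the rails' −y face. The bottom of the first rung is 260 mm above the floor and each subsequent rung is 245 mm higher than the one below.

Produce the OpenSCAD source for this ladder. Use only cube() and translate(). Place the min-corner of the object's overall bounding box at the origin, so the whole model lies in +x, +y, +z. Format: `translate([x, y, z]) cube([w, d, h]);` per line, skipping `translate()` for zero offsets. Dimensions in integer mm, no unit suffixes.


cube([55, 68, 2181]);
translate([391, 0, 0]) cube([55, 68, 2181]);
translate([55, 0, 260]) cube([336, 68, 38]);
translate([55, 0, 505]) cube([336, 68, 38]);
translate([55, 0, 750]) cube([336, 68, 38]);
translate([55, 0, 995]) cube([336, 68, 38]);
translate([55, 0, 1240]) cube([336, 68, 38]);
translate([55, 0, 1485]) cube([336, 68, 38]);
translate([55, 0, 1730]) cube([336, 68, 38]);
translate([55, 0, 1975]) cube([336, 68, 38]);


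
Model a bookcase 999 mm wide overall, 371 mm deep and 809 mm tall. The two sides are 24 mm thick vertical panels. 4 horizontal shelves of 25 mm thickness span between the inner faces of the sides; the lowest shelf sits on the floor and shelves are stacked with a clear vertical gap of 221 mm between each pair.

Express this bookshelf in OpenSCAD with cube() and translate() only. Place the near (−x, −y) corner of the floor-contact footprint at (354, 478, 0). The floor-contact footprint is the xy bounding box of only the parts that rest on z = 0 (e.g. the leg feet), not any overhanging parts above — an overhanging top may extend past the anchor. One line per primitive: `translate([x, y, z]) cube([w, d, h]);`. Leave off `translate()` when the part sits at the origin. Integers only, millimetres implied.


translate([354, 478, 0]) cube([24, 371, 809]);
translate([1329, 478, 0]) cube([24, 371, 809]);
translate([378, 478, 0]) cube([951, 371, 25]);
translate([378, 478, 246]) cube([951, 371, 25]);
translate([378, 478, 492]) cube([951, 371, 25]);
translate([378, 478, 738]) cube([951, 371, 25]);


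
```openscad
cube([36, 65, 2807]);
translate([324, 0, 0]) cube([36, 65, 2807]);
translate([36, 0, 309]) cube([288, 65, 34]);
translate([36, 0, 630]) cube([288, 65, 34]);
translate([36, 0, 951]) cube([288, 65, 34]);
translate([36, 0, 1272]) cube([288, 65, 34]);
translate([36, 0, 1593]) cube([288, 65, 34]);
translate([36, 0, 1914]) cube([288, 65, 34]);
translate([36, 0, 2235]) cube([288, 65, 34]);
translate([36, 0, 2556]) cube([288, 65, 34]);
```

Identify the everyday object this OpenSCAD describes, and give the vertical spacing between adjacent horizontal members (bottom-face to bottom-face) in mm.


A ladder. The rung spacing is 321 mm.

Two tall 36×65 posts with 8 short bars between them — a ladder. Adjacent rungs sit at z = 309 and z = 630, so the spacing is 630 − 309 = 321 mm.


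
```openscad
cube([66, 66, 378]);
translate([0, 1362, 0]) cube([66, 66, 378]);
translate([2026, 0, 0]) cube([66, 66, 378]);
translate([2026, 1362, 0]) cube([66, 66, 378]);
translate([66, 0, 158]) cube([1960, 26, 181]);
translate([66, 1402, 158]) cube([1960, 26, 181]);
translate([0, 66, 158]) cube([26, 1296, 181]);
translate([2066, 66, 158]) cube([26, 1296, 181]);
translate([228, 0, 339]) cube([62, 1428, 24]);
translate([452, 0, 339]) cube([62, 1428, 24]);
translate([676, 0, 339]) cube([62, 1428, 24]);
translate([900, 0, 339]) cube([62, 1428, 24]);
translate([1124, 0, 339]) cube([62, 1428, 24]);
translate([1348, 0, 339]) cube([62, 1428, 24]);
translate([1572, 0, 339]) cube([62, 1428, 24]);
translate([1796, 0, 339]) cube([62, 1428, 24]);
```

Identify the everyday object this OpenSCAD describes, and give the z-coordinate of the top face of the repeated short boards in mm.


A bed frame. The slat-top height is 363 mm.

Four posts, four rails, and a row of slats — a bed frame. Slats sit on the rails at z = 158 + 181 = 339; with slat thickness 24, the top is 363 mm.


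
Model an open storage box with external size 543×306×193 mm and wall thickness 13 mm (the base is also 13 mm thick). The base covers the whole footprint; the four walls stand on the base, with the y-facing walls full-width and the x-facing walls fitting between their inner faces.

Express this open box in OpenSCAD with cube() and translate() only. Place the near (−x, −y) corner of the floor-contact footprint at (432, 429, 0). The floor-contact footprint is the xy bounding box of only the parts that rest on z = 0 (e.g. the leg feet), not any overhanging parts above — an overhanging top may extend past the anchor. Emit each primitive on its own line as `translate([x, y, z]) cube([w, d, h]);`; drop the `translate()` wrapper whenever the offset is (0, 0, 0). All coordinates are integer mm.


translate([432, 429, 0]) cube([543, 306, 13]);
translate([432, 429, 13]) cube([543, 13, 180]);
translate([432, 722, 13]) cube([543, 13, 180]);
translate([432, 442, 13]) cube([13, 280, 180]);
translate([962, 442, 13]) cube([13, 280, 180]);


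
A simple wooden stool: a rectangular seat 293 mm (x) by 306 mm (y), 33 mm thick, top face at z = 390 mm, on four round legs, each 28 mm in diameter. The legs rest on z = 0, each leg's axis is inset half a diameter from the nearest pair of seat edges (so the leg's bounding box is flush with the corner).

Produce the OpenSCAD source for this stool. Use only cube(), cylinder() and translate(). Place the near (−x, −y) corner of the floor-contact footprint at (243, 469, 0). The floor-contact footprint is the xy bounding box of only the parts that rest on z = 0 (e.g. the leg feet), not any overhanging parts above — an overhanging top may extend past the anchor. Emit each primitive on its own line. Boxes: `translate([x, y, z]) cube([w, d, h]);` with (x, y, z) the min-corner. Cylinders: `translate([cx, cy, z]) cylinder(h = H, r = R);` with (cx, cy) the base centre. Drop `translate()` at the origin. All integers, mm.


// leg_h = 390 - 33 = 357
translate([243, 469, 357]) cube([293, 306, 33]);
translate([257, 483, 0]) cylinder(h = 357, r = 14);
translate([522, 483, 0]) cylinder(h = 357, r = 14);
translate([257, 761, 0]) cylinder(h = 357, r = 14);
translate([522, 761, 0]) cylinder(h = 357, r = 14);


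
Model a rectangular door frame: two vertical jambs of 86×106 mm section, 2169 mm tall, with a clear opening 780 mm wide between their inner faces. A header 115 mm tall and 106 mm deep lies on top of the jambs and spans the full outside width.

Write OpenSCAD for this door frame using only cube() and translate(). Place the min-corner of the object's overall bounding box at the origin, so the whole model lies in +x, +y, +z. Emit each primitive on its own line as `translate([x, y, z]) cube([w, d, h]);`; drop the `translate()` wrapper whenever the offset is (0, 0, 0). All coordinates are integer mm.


cube([86, 106, 2169]);
translate([866, 0, 0]) cube([86, 106, 2169]);
translate([0, 0, 2169]) cube([952, 106, 115]);


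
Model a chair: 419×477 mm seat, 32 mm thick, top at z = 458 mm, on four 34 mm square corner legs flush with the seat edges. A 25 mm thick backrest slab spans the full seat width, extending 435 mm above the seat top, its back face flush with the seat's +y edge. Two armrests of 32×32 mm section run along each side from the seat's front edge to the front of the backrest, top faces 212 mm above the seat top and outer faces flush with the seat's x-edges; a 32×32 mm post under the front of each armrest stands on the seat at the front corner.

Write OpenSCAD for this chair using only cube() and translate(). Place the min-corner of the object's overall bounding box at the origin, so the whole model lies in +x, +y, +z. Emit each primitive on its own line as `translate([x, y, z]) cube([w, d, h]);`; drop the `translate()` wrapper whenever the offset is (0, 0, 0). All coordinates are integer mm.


translate([0, 0, 426]) cube([419, 477, 32]);
cube([34, 34, 426]);
translate([385, 0, 0]) cube([34, 34, 426]);
translate([0, 443, 0]) cube([34, 34, 426]);
translate([385, 443, 0]) cube([34, 34, 426]);
translate([0, 452, 458]) cube([419, 25, 435]);
translate([0, 0, 638]) cube([32, 452, 32]);
translate([387, 0, 638]) cube([32, 452, 32]);
translate([0, 0, 458]) cube([32, 32, 180]);
translate([387, 0, 458]) cube([32, 32, 180]);


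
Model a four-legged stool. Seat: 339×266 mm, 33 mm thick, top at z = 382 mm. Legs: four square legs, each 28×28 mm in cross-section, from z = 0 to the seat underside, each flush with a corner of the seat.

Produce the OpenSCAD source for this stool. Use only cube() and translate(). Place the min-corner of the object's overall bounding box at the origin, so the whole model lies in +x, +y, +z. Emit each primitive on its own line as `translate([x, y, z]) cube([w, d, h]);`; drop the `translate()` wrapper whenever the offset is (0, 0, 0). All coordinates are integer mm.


// leg_h = 382 - 33 = 349
translate([0, 0, 349]) cube([339, 266, 33]);
cube([28, 28, 349]);
translate([311, 0, 0]) cube([28, 28, 349]);
translate([0, 238, 0]) cube([28, 28, 349]);
translate([311, 238, 0]) cube([28, 28, 349]);


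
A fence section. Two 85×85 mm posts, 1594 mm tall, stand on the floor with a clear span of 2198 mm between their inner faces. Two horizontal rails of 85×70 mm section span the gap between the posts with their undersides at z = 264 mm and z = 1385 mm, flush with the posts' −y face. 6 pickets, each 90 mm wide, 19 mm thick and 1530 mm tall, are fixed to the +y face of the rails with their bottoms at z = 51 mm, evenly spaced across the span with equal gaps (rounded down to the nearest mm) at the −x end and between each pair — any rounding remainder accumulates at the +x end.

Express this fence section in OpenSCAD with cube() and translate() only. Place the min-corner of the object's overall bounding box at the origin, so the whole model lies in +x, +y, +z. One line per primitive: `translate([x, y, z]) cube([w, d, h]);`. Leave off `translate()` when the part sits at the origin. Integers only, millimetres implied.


cube([85, 85, 1594]);
translate([2283, 0, 0]) cube([85, 85, 1594]);
translate([85, 0, 264]) cube([2198, 85, 70]);
translate([85, 0, 1385]) cube([2198, 85, 70]);
translate([321, 85, 51]) cube([90, 19, 1530]);
translate([647, 85, 51]) cube([90, 19, 1530]);
translate([973, 85, 51]) cube([90, 19, 1530]);
translate([1299, 85, 51]) cube([90, 19, 1530]);
translate([1625, 85, 51]) cube([90, 19, 1530]);
translate([1951, 85, 51]) cube([90, 19, 1530]);


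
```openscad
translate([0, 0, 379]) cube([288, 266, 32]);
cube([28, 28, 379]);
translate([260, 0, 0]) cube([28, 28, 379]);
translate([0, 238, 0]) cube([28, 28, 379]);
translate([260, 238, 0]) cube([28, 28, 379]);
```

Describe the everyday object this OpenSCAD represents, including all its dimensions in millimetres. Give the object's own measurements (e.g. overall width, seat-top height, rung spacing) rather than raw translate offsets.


A four-legged stool. The seat is a 288×266×32 mm slab whose top surface is at z = 411 mm; four square legs, each 28×28 mm in cross-section, run from the floor (z = 0) to the underside of the seat, each flush with a corner of the seat.


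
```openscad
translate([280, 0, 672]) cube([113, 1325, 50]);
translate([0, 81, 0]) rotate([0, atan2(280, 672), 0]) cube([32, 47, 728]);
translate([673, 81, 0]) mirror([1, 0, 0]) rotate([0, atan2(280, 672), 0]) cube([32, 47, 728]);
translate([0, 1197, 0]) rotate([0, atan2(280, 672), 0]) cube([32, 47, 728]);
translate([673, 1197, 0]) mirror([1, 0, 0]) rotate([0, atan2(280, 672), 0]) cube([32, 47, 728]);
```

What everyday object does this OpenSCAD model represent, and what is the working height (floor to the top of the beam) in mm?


A sawhorse. The overall height is 722 mm.

A beam across two mirrored pairs of raked legs — a sawhorse. The beam's underside is at z = 672 (matching the legs' vertical rise in atan2(280, 672)) and the beam is 50 mm tall, so its top is at 672 + 50 = 722 mm. The raked legs top out at the beam's underside, so that is the highest point.


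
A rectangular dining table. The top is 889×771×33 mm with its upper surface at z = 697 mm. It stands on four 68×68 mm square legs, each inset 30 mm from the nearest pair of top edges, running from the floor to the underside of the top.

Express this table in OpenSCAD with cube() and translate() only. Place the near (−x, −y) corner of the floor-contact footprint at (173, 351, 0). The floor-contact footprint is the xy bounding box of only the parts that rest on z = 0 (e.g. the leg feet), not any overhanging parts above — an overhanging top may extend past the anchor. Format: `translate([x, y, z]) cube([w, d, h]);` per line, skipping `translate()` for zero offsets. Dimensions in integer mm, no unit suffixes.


translate([143, 321, 664]) cube([889, 771, 33]);
translate([173, 351, 0]) cube([68, 68, 664]);
translate([934, 351, 0]) cube([68, 68, 664]);
translate([173, 994, 0]) cube([68, 68, 664]);
translate([934, 994, 0]) cube([68, 68, 664]);


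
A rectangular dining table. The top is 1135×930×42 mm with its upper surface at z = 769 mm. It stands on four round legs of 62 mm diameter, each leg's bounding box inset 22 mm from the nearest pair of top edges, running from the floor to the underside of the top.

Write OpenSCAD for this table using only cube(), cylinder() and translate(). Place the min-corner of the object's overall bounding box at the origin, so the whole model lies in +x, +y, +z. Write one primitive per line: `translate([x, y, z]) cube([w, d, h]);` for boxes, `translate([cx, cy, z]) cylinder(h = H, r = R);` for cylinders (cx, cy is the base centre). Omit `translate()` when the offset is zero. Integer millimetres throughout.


translate([0, 0, 727]) cube([1135, 930, 42]);
translate([53, 53, 0]) cylinder(h = 727, r = 31);
translate([1082, 53, 0]) cylinder(h = 727, r = 31);
translate([53, 877, 0]) cylinder(h = 727, r = 31);
translate([1082, 877, 0]) cylinder(h = 727, r = 31);


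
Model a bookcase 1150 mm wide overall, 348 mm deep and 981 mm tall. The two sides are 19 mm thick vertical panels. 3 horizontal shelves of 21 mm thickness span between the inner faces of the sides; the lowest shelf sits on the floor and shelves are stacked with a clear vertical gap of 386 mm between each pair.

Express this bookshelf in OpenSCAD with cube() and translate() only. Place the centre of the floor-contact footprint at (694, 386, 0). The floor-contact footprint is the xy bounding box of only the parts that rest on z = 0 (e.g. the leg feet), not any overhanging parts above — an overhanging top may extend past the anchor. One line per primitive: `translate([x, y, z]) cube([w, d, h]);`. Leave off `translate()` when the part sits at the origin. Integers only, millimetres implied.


translate([119, 212, 0]) cube([19, 348, 981]);
translate([1250, 212, 0]) cube([19, 348, 981]);
translate([138, 212, 0]) cube([1112, 348, 21]);
translate([138, 212, 407]) cube([1112, 348, 21]);
translate([138, 212, 814]) cube([1112, 348, 21]);
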